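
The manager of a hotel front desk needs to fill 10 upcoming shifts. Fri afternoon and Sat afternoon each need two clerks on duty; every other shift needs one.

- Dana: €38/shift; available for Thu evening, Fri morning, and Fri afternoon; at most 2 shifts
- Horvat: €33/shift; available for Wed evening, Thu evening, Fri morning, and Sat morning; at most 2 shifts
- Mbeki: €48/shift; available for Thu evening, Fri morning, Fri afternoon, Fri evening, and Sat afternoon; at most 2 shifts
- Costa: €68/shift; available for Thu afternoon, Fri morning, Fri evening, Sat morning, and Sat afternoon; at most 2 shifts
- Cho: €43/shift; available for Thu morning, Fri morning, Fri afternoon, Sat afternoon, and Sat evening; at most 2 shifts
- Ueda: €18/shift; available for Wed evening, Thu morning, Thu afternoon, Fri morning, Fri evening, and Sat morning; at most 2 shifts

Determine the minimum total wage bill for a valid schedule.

€496

Sat evening can only be covered by Cho, so that assignment is forced.
Picking the cheapest available clerk for each shift independently would cost €356, but that ignores the shift limits.
An optimal schedule: Wed evening→Horvat, Thu morning→Cho, Thu afternoon→Costa, Thu evening→Dana, Fri morning→Ueda, Fri afternoon→Dana+Mbeki, Fri evening→Ueda, Sat morning→Horvat, Sat afternoon→Mbeki+Costa, Sat evening→Cho.
Total: 33 + 43 + 68 + 38 + 18 + 38 + 48 + 18 + 33 + 48 + 68 + 43 = €496.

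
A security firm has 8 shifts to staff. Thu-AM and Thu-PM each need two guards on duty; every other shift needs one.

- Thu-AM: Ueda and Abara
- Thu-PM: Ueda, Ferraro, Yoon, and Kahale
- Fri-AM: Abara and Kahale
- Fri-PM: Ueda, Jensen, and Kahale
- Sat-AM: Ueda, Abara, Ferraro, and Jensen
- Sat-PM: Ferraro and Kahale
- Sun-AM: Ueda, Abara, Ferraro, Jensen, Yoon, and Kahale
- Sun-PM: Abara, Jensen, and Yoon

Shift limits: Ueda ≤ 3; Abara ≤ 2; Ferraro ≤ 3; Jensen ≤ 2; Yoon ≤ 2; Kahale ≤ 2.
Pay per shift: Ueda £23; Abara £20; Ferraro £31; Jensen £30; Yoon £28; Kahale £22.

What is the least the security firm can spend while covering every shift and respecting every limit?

£239

Thu-AM can only be covered by Ueda and Abara, so that assignment is forced.
Picking the cheapest available guard for each shift independently would cost £212, but that ignores the shift limits.
An optimal schedule: Thu-AM→Abara+Ueda, Thu-PM→Ueda+Yoon, Fri-AM→Abara, Fri-PM→Kahale, Sat-AM→Ueda, Sat-PM→Kahale, Sun-AM→Jensen, Sun-PM→Yoon.
Total: 20 + 23 + 23 + 28 + 20 + 22 + 23 + 22 + 30 + 28 = £239.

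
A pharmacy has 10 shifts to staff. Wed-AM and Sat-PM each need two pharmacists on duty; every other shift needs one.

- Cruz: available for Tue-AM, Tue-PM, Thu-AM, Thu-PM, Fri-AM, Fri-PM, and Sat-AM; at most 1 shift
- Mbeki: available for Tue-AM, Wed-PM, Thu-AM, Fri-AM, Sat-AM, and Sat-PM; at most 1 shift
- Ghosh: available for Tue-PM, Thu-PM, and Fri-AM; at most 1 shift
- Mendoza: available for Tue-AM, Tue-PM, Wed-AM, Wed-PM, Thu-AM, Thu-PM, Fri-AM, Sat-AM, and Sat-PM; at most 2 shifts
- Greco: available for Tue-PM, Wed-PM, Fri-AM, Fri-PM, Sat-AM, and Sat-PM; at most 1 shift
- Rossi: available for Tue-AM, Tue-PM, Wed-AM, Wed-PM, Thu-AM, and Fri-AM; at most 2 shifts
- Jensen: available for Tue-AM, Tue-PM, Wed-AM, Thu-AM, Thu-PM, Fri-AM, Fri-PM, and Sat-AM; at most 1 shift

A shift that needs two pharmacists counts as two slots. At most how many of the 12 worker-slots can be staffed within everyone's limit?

Total capacity across all pharmacists is 1+1+1+2+1+2+1 = 9, and 12 slots are needed, so at most 9 can be filled.
An assignment achieving 9: Tue-AM→Rossi, Wed-AM→Mendoza+Rossi, Wed-PM→Greco, Thu-AM→Jensen, Thu-PM→Ghosh, Fri-PM→Cruz, Sat-PM→Mbeki+Mendoza.
Loads: Cruz 1/1, Mbeki 1/1, Ghosh 1/1, Mendoza 2/2, Greco 1/1, Rossi 2/2, Jensen 1/1.

9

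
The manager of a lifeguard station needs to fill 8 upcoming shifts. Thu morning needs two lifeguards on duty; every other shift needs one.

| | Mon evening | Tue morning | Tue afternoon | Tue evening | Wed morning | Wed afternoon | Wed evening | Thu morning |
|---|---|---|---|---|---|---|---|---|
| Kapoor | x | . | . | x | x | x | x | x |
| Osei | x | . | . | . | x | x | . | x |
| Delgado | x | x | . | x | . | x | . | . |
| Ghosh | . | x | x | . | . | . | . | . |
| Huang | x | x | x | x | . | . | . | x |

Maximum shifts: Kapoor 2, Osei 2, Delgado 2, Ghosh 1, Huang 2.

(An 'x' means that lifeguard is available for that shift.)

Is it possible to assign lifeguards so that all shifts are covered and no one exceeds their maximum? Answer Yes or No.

Wed evening can only be covered by Kapoor, so that assignment is forced.
One valid schedule: Mon evening→Huang, Tue morning→Delgado, Tue afternoon→Ghosh, Tue evening→Delgado, Wed morning→Kapoor, Wed afternoon→Osei, Wed evening→Kapoor, Thu morning→Osei+Huang.
Loads: Kapoor 2/2, Osei 2/2, Delgado 2/2, Ghosh 1/1, Huang 2/2 — all within limits.

Yes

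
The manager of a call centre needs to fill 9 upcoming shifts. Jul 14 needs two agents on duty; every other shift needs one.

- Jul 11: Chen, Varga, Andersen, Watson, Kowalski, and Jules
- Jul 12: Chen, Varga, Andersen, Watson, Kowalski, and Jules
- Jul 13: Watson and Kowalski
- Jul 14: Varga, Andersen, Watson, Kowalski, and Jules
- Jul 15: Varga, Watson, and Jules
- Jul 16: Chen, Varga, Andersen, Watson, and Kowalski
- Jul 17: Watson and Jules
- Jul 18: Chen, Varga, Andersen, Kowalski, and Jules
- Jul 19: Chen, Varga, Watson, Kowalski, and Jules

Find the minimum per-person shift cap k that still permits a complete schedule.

With 6 agents and 10 worker-slots to fill, someone must work at least ⌈10/6⌉ = 2 shifts, so k ≥ 2.
k = 2 works: Jul 11→Andersen, Jul 12→Andersen, Jul 13→Watson, Jul 14→Kowalski+Jules, Jul 15→Varga, Jul 16→Chen, Jul 17→Watson, Jul 18→Chen, Jul 19→Varga.
Loads: Chen 2, Varga 2, Andersen 2, Watson 2, Kowalski 1, Jules 1 — all ≤ 2.

2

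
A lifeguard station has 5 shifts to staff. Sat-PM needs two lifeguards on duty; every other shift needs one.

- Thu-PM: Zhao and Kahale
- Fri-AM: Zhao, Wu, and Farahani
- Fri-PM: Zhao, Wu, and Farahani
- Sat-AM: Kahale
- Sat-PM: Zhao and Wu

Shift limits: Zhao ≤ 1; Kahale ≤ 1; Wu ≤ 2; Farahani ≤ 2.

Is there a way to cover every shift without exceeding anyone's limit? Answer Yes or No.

Total capacity is 6 and 6 slots are needed, so capacity alone doesn't rule it out.
Shifts {Thu-PM, Sat-AM, Sat-PM} need 4 worker-slots in total, but the lifeguards available for any of those shifts (Zhao, Kahale, and Wu) can supply at most 3 among them. So no valid schedule exists.

No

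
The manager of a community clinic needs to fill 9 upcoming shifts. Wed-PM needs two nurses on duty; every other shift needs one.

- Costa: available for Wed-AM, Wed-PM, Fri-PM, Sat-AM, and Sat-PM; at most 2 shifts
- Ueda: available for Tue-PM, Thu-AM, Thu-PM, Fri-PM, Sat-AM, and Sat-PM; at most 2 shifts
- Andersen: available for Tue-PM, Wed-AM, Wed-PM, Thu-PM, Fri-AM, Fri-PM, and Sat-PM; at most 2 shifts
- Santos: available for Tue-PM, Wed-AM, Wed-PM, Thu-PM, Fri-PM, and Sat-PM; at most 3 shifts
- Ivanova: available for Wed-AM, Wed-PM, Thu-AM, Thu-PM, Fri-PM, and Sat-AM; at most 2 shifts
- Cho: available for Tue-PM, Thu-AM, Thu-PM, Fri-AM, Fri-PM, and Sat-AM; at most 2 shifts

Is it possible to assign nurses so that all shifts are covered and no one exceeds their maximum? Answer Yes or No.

Yes

One valid schedule: Tue-PM→Ueda, Wed-AM→Costa, Wed-PM→Santos+Ivanova, Thu-AM→Ueda, Thu-PM→Santos, Fri-AM→Andersen, Fri-PM→Santos, Sat-AM→Costa, Sat-PM→Andersen.
Loads: Costa 2/2, Ueda 2/2, Andersen 2/2, Santos 3/3, Ivanova 1/2, Cho 0/2 — all within limits.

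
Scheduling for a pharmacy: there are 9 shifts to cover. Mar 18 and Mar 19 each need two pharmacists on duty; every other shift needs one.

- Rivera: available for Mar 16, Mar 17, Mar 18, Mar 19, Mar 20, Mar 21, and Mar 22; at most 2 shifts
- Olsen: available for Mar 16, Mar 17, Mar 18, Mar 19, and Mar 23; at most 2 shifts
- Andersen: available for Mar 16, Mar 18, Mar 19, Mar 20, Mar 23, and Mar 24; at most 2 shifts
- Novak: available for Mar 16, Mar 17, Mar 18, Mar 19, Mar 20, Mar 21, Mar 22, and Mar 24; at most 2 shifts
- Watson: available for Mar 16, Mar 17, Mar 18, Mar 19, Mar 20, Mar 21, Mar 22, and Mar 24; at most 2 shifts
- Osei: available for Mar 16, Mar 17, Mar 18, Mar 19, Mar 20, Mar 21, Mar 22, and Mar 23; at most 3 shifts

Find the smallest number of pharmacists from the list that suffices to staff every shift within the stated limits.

5

11 slots to fill and no one can take more than 3, so at least ⌈11/3⌉ = 4 pharmacists are needed.
Any 4 pharmacists together have capacity at most 3+2+2+2 = 9 < 11 slots, so 4 can never suffice.
Rivera, Olsen, Andersen, Novak, and Osei alone can cover everything: Mar 16→Osei, Mar 17→Olsen, Mar 18→Novak+Osei, Mar 19→Novak+Osei, Mar 20→Andersen, Mar 21→Rivera, Mar 22→Rivera, Mar 23→Olsen, Mar 24→Andersen.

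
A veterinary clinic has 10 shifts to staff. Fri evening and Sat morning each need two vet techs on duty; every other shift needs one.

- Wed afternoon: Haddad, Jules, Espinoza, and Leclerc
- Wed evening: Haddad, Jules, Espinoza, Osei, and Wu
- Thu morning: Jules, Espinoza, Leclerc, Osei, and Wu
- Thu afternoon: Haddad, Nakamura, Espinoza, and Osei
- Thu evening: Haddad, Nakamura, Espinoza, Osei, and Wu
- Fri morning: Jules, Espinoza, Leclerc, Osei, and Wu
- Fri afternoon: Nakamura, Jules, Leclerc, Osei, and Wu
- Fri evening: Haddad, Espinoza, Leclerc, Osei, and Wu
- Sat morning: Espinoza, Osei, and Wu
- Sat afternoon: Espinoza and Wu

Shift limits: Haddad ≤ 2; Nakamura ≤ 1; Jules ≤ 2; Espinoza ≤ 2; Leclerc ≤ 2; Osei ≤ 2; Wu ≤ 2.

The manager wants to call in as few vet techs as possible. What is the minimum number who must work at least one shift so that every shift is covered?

6

12 slots to fill and no one can take more than 2, so at least ⌈12/2⌉ = 6 vet techs are needed.
Haddad, Jules, Espinoza, Leclerc, Osei, and Wu alone can cover everything: Wed afternoon→Haddad, Wed evening→Jules, Thu morning→Leclerc, Thu afternoon→Haddad, Thu evening→Osei, Fri morning→Wu, Fri afternoon→Jules, Fri evening→Leclerc+Wu, Sat morning→Espinoza+Osei, Sat afternoon→Espinoza.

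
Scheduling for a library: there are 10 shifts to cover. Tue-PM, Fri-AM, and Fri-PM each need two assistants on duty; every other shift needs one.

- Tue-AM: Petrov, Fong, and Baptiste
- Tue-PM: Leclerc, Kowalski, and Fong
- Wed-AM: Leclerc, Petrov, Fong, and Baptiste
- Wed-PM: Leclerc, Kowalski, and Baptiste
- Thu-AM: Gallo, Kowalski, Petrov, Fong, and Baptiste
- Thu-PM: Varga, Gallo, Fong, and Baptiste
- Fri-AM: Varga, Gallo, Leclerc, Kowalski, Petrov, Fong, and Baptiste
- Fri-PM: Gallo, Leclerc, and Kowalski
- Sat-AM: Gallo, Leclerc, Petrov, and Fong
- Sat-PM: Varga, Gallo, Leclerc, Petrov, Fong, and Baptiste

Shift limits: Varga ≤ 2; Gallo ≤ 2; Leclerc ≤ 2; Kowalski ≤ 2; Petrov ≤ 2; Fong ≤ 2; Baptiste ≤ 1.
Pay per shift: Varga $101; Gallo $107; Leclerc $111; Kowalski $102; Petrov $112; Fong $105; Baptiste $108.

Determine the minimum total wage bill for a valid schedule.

Picking the cheapest available assistant for each shift independently would cost $1340, but that ignores the shift limits.
An optimal schedule: Tue-AM→Petrov, Tue-PM→Leclerc+Kowalski, Wed-AM→Petrov, Wed-PM→Leclerc, Thu-AM→Fong, Thu-PM→Varga, Fri-AM→Fong+Baptiste, Fri-PM→Gallo+Kowalski, Sat-AM→Gallo, Sat-PM→Varga.
Total: 112 + 111 + 102 + 112 + 111 + 105 + 101 + 105 + 108 + 107 + 102 + 107 + 101 = $1384.

$1384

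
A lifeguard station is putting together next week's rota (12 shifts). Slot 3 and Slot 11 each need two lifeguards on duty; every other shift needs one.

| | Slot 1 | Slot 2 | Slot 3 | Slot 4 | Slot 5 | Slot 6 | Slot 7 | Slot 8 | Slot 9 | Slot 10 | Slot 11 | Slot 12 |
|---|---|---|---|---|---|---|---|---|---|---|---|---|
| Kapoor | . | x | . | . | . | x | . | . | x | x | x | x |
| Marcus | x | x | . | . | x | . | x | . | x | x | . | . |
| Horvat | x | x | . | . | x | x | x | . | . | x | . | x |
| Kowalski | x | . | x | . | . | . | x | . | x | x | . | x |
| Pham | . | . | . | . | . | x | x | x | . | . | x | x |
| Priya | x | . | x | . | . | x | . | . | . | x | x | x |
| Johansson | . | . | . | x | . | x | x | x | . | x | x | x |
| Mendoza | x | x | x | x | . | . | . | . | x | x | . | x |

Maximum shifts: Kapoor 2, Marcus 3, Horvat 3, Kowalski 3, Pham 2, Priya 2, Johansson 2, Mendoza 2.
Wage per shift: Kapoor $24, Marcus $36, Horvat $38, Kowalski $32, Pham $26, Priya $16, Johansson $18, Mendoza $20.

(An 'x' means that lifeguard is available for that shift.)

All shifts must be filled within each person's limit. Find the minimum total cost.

$340

Picking the cheapest available lifeguard for each shift independently would cost $264, but that ignores the shift limits.
An optimal schedule: Slot 1→Priya, Slot 2→Mendoza, Slot 3→Priya+Mendoza, Slot 4→Johansson, Slot 5→Marcus, Slot 6→Pham, Slot 7→Kowalski, Slot 8→Johansson, Slot 9→Kapoor, Slot 10→Kowalski, Slot 11→Kapoor+Pham, Slot 12→Kowalski.
Total: 16 + 20 + 16 + 20 + 18 + 36 + 26 + 32 + 18 + 24 + 32 + 24 + 26 + 32 = $340.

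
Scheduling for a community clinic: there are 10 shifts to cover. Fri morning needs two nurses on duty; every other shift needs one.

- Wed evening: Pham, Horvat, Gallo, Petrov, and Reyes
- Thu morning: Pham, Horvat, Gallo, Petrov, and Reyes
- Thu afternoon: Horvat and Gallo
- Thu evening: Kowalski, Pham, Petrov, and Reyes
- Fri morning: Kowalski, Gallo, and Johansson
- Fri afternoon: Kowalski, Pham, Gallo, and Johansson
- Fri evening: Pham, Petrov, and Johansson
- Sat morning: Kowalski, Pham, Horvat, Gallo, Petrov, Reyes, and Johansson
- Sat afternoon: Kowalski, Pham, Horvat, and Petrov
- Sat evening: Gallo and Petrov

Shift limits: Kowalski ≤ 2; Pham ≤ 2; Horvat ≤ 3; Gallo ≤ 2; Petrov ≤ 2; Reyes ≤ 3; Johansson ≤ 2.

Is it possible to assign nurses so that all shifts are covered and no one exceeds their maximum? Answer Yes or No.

One valid schedule: Wed evening→Horvat, Thu morning→Petrov, Thu afternoon→Horvat, Thu evening→Kowalski, Fri morning→Kowalski+Gallo, Fri afternoon→Pham, Fri evening→Pham, Sat morning→Petrov, Sat afternoon→Horvat, Sat evening→Gallo.
Loads: Kowalski 2/2, Pham 2/2, Horvat 3/3, Gallo 2/2, Petrov 2/2, Reyes 0/3, Johansson 0/2 — all within limits.

Yes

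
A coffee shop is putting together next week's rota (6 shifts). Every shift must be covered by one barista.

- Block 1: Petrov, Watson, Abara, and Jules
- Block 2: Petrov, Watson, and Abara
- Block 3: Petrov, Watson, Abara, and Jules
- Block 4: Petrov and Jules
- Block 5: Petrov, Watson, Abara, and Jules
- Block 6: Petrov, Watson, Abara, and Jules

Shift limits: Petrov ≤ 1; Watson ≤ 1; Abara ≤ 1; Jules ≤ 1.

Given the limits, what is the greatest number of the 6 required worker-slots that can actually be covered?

4

Total capacity across all baristas is 1+1+1+1 = 4, and 6 slots are needed, so at most 4 can be filled.
An assignment achieving 4: Block 1→Abara, Block 2→Watson, Block 3→Jules, Block 4→Petrov.
Loads: Petrov 1/1, Watson 1/1, Abara 1/1, Jules 1/1.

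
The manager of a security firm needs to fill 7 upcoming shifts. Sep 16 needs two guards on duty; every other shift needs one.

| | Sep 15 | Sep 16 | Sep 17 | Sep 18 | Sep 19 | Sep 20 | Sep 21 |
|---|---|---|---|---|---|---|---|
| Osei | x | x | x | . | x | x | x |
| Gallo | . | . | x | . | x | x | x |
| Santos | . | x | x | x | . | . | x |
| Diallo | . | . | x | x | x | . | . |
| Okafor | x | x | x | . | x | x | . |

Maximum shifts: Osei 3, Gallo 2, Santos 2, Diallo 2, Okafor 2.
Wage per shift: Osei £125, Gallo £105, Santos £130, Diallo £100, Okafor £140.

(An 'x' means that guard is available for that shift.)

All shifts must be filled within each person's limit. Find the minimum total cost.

Picking the cheapest available guard for each shift independently would cost £890, but that ignores the shift limits.
An optimal schedule: Sep 15→Osei, Sep 16→Osei+Santos, Sep 17→Osei, Sep 18→Diallo, Sep 19→Diallo, Sep 20→Gallo, Sep 21→Gallo.
Total: 125 + 125 + 130 + 125 + 100 + 100 + 105 + 105 = £915.

£915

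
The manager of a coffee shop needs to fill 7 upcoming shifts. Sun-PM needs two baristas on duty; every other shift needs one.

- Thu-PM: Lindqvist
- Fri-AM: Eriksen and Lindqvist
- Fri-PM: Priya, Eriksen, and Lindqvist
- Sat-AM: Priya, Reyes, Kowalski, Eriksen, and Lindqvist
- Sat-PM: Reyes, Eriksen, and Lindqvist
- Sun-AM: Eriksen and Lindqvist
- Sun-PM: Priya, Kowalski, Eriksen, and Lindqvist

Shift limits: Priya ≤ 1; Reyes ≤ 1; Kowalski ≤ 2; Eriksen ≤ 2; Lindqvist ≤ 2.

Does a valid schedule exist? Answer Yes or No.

Yes

Thu-PM can only be covered by Lindqvist, so that assignment is forced.
One valid schedule: Thu-PM→Lindqvist, Fri-AM→Eriksen, Fri-PM→Priya, Sat-AM→Kowalski, Sat-PM→Reyes, Sun-AM→Eriksen, Sun-PM→Kowalski+Lindqvist.
Loads: Priya 1/1, Reyes 1/1, Kowalski 2/2, Eriksen 2/2, Lindqvist 2/2 — all within limits.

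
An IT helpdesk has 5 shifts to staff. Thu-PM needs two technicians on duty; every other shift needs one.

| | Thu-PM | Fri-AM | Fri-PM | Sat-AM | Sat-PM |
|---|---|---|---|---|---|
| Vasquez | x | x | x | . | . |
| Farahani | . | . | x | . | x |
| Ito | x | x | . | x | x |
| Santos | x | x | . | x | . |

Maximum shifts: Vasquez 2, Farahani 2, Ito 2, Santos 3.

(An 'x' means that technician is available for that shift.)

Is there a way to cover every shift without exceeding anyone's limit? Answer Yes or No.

One valid schedule: Thu-PM→Vasquez+Ito, Fri-AM→Santos, Fri-PM→Vasquez, Sat-AM→Ito, Sat-PM→Farahani.
Loads: Vasquez 2/2, Farahani 1/2, Ito 2/2, Santos 1/3 — all within limits.

Yes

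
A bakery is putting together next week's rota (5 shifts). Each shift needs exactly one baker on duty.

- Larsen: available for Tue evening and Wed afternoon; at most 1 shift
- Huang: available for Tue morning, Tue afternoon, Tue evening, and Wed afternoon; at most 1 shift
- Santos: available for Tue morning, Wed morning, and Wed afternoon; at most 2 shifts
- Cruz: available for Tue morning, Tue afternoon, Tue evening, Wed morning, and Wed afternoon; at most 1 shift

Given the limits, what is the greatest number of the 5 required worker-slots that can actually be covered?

Total capacity across all bakers is 1+1+2+1 = 5, and 5 slots are needed, so at most 5 can be filled.
An assignment achieving 5: Tue morning→Santos, Tue afternoon→Huang, Tue evening→Larsen, Wed morning→Santos, Wed afternoon→Cruz.
Loads: Larsen 1/1, Huang 1/1, Santos 2/2, Cruz 1/1.

5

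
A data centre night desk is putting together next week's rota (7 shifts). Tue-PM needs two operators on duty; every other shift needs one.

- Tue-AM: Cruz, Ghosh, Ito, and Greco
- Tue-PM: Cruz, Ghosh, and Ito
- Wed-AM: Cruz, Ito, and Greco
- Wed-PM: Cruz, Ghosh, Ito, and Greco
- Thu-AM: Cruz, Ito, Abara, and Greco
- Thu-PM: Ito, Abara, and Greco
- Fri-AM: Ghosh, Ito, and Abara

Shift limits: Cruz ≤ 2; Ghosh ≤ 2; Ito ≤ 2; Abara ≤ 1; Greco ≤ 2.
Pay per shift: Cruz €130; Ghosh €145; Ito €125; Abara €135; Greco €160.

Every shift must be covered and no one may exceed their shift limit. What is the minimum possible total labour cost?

Picking the cheapest available operator for each shift independently would cost €1005, but that ignores the shift limits.
An optimal schedule: Tue-AM→Ito, Tue-PM→Cruz+Ghosh, Wed-AM→Cruz, Wed-PM→Greco, Thu-AM→Abara, Thu-PM→Ito, Fri-AM→Ghosh.
Total: 125 + 130 + 145 + 130 + 160 + 135 + 125 + 145 = €1095.

€1095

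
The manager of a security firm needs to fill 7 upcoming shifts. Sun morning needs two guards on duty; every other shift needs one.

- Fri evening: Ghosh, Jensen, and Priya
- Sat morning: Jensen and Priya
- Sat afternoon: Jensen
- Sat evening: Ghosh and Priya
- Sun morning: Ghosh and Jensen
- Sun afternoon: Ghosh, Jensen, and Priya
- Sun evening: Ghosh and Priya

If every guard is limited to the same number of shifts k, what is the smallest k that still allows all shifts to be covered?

With 3 guards and 8 worker-slots to fill, someone must work at least ⌈8/3⌉ = 3 shifts, so k ≥ 3.
k = 3 works: Fri evening→Priya, Sat morning→Jensen, Sat afternoon→Jensen, Sat evening→Ghosh, Sun morning→Ghosh+Jensen, Sun afternoon→Priya, Sun evening→Ghosh.
Loads: Ghosh 3, Jensen 3, Priya 2 — all ≤ 3.

3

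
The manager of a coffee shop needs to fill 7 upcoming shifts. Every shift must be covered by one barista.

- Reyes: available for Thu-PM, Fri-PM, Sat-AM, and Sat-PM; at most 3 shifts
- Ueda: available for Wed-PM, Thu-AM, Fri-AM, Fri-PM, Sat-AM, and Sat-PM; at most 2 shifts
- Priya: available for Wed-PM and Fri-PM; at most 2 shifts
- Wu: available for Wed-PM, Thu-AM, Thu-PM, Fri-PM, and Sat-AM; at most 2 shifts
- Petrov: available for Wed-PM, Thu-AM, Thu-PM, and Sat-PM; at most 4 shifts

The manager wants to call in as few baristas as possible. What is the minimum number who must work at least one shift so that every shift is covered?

7 slots to fill and no one can take more than 4, so at least ⌈7/4⌉ = 2 baristas are needed.
No set of 2 baristas can cover every shift (each such set leaves at least one shift with no one available or exceeds a cap).
Reyes, Ueda, and Priya alone can cover everything: Wed-PM→Priya, Thu-AM→Ueda, Thu-PM→Reyes, Fri-AM→Ueda, Fri-PM→Priya, Sat-AM→Reyes, Sat-PM→Reyes.

3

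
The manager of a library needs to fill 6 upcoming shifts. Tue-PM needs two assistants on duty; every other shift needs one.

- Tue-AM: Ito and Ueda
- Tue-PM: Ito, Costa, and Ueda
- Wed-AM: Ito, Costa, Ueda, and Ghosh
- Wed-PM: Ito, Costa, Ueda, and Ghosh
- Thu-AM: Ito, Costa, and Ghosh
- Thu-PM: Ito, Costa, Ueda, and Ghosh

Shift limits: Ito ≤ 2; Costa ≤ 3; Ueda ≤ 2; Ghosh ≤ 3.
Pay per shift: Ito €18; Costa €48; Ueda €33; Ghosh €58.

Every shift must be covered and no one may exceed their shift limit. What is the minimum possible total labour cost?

Picking the cheapest available assistant for each shift independently would cost €141, but that ignores the shift limits.
An optimal schedule: Tue-AM→Ito, Tue-PM→Ito+Costa, Wed-AM→Costa, Wed-PM→Ueda, Thu-AM→Costa, Thu-PM→Ueda.
Total: 18 + 18 + 48 + 48 + 33 + 48 + 33 = €246.

€246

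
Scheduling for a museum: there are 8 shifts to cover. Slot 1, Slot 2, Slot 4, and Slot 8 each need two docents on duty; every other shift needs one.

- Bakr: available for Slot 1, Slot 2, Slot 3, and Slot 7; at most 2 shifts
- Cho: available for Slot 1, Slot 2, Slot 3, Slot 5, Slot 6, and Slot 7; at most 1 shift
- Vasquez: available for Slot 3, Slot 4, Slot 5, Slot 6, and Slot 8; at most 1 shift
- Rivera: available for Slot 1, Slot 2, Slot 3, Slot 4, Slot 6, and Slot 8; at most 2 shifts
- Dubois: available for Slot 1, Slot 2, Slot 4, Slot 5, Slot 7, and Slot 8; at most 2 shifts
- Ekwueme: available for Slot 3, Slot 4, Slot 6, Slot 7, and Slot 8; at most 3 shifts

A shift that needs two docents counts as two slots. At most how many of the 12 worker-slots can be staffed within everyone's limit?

11

Total capacity across all docents is 2+1+1+2+2+3 = 11, and 12 slots are needed, so at most 11 can be filled.
An assignment achieving 11: Slot 1→Bakr+Rivera, Slot 2→Bakr+Rivera, Slot 3→Ekwueme, Slot 4→Vasquez+Dubois, Slot 5→Cho, Slot 6→Ekwueme, Slot 7→Dubois, Slot 8→Ekwueme.
Loads: Bakr 2/2, Cho 1/1, Vasquez 1/1, Rivera 2/2, Dubois 2/2, Ekwueme 3/3.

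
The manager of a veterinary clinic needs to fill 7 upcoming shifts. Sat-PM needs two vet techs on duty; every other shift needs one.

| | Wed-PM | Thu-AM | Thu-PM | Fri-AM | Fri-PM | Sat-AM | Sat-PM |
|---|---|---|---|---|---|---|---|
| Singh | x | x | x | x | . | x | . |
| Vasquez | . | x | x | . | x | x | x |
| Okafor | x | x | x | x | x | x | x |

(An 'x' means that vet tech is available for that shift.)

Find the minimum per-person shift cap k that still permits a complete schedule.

With 3 vet techs and 8 worker-slots to fill, someone must work at least ⌈8/3⌉ = 3 shifts, so k ≥ 3.
k = 3 works: Wed-PM→Singh, Thu-AM→Singh, Thu-PM→Vasquez, Fri-AM→Singh, Fri-PM→Vasquez, Sat-AM→Okafor, Sat-PM→Vasquez+Okafor.
Loads: Singh 3, Vasquez 3, Okafor 2 — all ≤ 3.

3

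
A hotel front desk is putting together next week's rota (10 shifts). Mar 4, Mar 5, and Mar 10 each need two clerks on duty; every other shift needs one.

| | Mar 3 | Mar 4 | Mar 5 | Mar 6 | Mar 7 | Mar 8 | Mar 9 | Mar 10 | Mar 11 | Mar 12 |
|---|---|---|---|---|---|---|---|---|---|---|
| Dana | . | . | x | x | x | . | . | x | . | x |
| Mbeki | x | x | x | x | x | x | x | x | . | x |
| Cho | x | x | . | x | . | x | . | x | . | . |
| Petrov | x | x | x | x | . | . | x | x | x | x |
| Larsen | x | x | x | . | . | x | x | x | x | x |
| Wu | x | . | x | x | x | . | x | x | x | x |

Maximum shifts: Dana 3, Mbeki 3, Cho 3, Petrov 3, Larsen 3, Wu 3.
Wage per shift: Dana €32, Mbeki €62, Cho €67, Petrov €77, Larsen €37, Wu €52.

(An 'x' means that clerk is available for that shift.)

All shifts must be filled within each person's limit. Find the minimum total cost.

€616

Picking the cheapest available clerk for each shift independently would cost €481, but that ignores the shift limits.
An optimal schedule: Mar 3→Wu, Mar 4→Mbeki+Cho, Mar 5→Wu+Mbeki, Mar 6→Dana, Mar 7→Dana, Mar 8→Larsen, Mar 9→Larsen, Mar 10→Wu+Mbeki, Mar 11→Larsen, Mar 12→Dana.
Total: 52 + 62 + 67 + 52 + 62 + 32 + 32 + 37 + 37 + 52 + 62 + 37 + 32 = €616.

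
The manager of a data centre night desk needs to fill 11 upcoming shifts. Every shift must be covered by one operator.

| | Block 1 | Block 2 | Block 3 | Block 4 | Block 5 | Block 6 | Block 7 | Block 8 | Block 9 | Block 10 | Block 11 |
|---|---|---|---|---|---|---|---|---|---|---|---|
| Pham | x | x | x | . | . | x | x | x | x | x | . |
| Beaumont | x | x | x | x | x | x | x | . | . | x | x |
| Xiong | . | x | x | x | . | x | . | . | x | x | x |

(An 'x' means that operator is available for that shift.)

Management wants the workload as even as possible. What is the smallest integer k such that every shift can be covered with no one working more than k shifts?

4

With 3 operators and 11 worker-slots to fill, someone must work at least ⌈11/3⌉ = 4 shifts, so k ≥ 4.
k = 4 works: Block 1→Pham, Block 2→Beaumont, Block 3→Xiong, Block 4→Beaumont, Block 5→Beaumont, Block 6→Xiong, Block 7→Pham, Block 8→Pham, Block 9→Pham, Block 10→Xiong, Block 11→Beaumont.
Loads: Pham 4, Beaumont 4, Xiong 3 — all ≤ 4.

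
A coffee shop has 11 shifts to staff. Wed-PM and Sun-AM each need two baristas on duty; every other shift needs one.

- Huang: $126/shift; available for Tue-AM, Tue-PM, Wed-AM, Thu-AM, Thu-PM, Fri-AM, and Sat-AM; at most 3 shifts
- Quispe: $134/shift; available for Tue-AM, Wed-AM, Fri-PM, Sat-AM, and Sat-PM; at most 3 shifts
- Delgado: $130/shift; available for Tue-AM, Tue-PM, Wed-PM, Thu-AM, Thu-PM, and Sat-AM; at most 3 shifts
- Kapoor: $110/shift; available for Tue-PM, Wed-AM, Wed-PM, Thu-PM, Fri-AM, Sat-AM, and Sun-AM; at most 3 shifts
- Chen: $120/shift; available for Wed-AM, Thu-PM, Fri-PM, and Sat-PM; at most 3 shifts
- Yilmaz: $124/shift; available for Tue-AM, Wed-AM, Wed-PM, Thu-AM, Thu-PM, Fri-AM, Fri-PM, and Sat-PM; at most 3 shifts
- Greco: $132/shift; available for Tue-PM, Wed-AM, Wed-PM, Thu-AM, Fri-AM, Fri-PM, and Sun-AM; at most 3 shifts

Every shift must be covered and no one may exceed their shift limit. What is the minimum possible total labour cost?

Sun-AM can only be covered by Kapoor and Greco, so that assignment is forced.
Picking the cheapest available barista for each shift independently would cost $1514, but that ignores the shift limits.
An optimal schedule: Tue-AM→Yilmaz, Tue-PM→Kapoor, Wed-AM→Huang, Wed-PM→Kapoor+Yilmaz, Thu-AM→Yilmaz, Thu-PM→Chen, Fri-AM→Huang, Fri-PM→Chen, Sat-AM→Huang, Sat-PM→Chen, Sun-AM→Kapoor+Greco.
Total: 124 + 110 + 126 + 110 + 124 + 124 + 120 + 126 + 120 + 126 + 120 + 110 + 132 = $1572.

$1572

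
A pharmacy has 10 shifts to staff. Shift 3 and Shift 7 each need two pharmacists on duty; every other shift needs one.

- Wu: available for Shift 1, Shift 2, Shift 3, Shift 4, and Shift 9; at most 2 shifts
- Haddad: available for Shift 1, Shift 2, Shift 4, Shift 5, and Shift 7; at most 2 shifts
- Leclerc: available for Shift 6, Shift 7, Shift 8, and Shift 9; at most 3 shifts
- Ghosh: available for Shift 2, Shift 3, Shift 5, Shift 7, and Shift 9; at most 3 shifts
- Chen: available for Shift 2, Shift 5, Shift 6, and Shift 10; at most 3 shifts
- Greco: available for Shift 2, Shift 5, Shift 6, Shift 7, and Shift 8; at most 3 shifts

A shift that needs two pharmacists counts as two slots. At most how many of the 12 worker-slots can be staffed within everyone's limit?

Total capacity across all pharmacists is 2+2+3+3+3+3 = 16, and 12 slots are needed, so at most 12 can be filled.
An assignment achieving 12: Shift 1→Wu, Shift 2→Ghosh, Shift 3→Wu+Ghosh, Shift 4→Haddad, Shift 5→Haddad, Shift 6→Leclerc, Shift 7→Ghosh+Greco, Shift 8→Leclerc, Shift 9→Leclerc, Shift 10→Chen.
Loads: Wu 2/2, Haddad 2/2, Leclerc 3/3, Ghosh 3/3, Chen 1/3, Greco 1/3.

12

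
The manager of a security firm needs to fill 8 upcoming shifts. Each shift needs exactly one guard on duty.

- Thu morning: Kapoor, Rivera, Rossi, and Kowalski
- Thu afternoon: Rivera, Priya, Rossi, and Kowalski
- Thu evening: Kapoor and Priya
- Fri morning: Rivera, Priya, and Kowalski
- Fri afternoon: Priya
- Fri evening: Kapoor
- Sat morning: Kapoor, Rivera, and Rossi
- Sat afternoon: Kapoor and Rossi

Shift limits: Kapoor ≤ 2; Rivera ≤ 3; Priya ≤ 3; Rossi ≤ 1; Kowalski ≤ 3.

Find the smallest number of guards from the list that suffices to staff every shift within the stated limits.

8 slots to fill and no one can take more than 3, so at least ⌈8/3⌉ = 3 guards are needed.
Kapoor, Rivera, and Priya alone can cover everything: Thu morning→Rivera, Thu afternoon→Rivera, Thu evening→Priya, Fri morning→Priya, Fri afternoon→Priya, Fri evening→Kapoor, Sat morning→Rivera, Sat afternoon→Kapoor.

3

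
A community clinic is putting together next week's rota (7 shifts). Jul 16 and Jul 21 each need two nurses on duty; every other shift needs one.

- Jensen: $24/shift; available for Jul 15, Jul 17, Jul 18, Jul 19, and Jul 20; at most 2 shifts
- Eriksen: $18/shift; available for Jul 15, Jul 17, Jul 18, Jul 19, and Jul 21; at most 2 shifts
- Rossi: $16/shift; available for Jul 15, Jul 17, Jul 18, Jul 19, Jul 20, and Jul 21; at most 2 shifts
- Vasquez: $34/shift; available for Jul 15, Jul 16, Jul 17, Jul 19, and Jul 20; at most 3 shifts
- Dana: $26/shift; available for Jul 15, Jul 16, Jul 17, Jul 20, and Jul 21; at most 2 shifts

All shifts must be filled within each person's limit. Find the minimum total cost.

$202

Jul 16 can only be covered by Vasquez and Dana, so that assignment is forced.
Picking the cheapest available nurse for each shift independently would cost $174, but that ignores the shift limits.
An optimal schedule: Jul 15→Jensen, Jul 16→Dana+Vasquez, Jul 17→Dana, Jul 18→Rossi, Jul 19→Eriksen, Jul 20→Jensen, Jul 21→Rossi+Eriksen.
Total: 24 + 26 + 34 + 26 + 16 + 18 + 24 + 16 + 18 = $202.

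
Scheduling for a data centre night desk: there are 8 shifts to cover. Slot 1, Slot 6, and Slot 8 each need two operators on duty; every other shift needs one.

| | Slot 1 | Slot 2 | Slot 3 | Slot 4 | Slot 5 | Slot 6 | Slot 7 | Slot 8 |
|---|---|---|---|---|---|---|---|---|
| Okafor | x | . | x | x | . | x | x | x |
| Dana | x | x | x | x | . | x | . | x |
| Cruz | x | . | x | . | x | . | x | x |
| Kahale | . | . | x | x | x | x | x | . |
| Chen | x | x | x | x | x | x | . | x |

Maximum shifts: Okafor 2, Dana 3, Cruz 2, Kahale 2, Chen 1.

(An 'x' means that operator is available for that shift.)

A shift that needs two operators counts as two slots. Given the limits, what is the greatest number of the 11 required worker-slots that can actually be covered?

10

Total capacity across all operators is 2+3+2+2+1 = 10, and 11 slots are needed, so at most 10 can be filled.
An assignment achieving 10: Slot 1→Okafor+Dana, Slot 2→Dana, Slot 3→Kahale, Slot 4→Dana, Slot 5→Cruz, Slot 6→Kahale+Chen, Slot 7→Okafor, Slot 8→Cruz.
Loads: Okafor 2/2, Dana 3/3, Cruz 2/2, Kahale 2/2, Chen 1/1.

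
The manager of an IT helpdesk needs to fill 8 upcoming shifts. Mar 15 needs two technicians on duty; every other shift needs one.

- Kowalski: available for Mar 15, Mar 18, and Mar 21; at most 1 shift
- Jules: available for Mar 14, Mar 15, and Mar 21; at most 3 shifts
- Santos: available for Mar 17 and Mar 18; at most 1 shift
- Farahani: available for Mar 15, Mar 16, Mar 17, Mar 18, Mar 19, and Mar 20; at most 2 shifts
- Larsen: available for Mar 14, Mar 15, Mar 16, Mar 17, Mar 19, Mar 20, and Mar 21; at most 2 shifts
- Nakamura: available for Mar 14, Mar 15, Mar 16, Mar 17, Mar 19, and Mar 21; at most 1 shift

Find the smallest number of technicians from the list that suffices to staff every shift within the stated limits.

9 slots to fill and no one can take more than 3, so at least ⌈9/3⌉ = 3 technicians are needed.
Any 4 technicians together have capacity at most 3+2+2+1 = 8 < 9 slots, so 4 can never suffice.
Kowalski, Jules, Santos, Farahani, and Larsen alone can cover everything: Mar 14→Jules, Mar 15→Jules+Larsen, Mar 16→Farahani, Mar 17→Santos, Mar 18→Kowalski, Mar 19→Farahani, Mar 20→Larsen, Mar 21→Jules.

5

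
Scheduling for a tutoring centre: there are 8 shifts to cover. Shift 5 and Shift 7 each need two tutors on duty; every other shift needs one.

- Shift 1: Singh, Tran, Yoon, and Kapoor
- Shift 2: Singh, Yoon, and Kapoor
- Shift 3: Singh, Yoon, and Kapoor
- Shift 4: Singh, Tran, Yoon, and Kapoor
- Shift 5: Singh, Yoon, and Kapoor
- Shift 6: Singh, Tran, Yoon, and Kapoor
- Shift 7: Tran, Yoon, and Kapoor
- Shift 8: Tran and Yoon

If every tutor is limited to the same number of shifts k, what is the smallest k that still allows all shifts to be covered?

3

With 4 tutors and 10 worker-slots to fill, someone must work at least ⌈10/4⌉ = 3 shifts, so k ≥ 3.
k = 3 works: Shift 1→Tran, Shift 2→Singh, Shift 3→Singh, Shift 4→Yoon, Shift 5→Singh+Yoon, Shift 6→Kapoor, Shift 7→Tran+Yoon, Shift 8→Tran.
Loads: Singh 3, Tran 3, Yoon 3, Kapoor 1 — all ≤ 3.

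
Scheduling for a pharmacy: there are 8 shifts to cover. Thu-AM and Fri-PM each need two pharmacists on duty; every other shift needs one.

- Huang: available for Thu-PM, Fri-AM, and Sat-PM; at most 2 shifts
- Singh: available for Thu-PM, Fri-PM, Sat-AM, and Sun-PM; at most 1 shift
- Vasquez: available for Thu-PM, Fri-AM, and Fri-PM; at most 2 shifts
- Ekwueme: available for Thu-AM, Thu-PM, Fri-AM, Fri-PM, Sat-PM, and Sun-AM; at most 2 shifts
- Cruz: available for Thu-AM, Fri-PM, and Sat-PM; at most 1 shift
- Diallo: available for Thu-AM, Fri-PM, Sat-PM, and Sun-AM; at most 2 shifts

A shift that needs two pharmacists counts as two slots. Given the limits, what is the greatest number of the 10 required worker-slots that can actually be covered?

Total capacity across all pharmacists is 2+1+2+2+1+2 = 10, and 10 slots are needed, so at most 10 can be filled.
Shifts {Sat-AM, Sun-PM} need 2 slots but only Singh are available for them, supplying at most 1 — so at least 1 slot must go unfilled.
An assignment achieving 9: Thu-AM→Ekwueme+Cruz, Thu-PM→Huang, Fri-AM→Huang, Fri-PM→Vasquez+Diallo, Sat-AM→Singh, Sat-PM→Diallo, Sun-AM→Ekwueme.
Loads: Huang 2/2, Singh 1/1, Vasquez 1/2, Ekwueme 2/2, Cruz 1/1, Diallo 2/2.

9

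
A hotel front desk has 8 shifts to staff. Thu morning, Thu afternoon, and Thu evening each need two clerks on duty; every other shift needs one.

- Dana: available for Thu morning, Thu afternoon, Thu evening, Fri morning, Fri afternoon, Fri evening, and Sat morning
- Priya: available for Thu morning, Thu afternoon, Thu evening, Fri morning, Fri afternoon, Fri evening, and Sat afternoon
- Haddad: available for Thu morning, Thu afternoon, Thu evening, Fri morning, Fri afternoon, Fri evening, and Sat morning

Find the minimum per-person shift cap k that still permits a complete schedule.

With 3 clerks and 11 worker-slots to fill, someone must work at least ⌈11/3⌉ = 4 shifts, so k ≥ 4.
k = 4 works: Thu morning→Dana+Priya, Thu afternoon→Dana+Priya, Thu evening→Dana+Priya, Fri morning→Haddad, Fri afternoon→Haddad, Fri evening→Haddad, Sat morning→Dana, Sat afternoon→Priya.
Loads: Dana 4, Priya 4, Haddad 3 — all ≤ 4.

4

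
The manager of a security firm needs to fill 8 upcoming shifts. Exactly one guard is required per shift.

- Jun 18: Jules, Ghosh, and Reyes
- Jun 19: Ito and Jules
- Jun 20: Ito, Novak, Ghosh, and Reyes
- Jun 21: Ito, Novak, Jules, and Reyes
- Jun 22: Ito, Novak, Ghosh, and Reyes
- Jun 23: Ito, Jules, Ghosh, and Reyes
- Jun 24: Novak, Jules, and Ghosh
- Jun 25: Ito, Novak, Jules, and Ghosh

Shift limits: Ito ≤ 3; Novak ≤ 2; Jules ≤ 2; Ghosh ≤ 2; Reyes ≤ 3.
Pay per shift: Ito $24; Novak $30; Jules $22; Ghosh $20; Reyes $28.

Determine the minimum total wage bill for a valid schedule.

$184

Picking the cheapest available guard for each shift independently would cost $164, but that ignores the shift limits.
An optimal schedule: Jun 18→Ghosh, Jun 19→Jules, Jun 20→Ito, Jun 21→Jules, Jun 22→Ito, Jun 23→Reyes, Jun 24→Ghosh, Jun 25→Ito.
Total: 20 + 22 + 24 + 22 + 24 + 28 + 20 + 24 = $184.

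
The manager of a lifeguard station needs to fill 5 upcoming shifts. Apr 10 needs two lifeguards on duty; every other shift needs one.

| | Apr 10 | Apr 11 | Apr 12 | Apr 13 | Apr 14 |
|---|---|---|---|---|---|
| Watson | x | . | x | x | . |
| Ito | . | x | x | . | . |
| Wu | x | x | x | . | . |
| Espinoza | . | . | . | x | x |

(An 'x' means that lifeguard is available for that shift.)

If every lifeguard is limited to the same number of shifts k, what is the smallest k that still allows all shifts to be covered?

With 4 lifeguards and 6 worker-slots to fill, someone must work at least ⌈6/4⌉ = 2 shifts, so k ≥ 2.
k = 2 works: Apr 10→Watson+Wu, Apr 11→Ito, Apr 12→Ito, Apr 13→Watson, Apr 14→Espinoza.
Loads: Watson 2, Ito 2, Wu 1, Espinoza 1 — all ≤ 2.

2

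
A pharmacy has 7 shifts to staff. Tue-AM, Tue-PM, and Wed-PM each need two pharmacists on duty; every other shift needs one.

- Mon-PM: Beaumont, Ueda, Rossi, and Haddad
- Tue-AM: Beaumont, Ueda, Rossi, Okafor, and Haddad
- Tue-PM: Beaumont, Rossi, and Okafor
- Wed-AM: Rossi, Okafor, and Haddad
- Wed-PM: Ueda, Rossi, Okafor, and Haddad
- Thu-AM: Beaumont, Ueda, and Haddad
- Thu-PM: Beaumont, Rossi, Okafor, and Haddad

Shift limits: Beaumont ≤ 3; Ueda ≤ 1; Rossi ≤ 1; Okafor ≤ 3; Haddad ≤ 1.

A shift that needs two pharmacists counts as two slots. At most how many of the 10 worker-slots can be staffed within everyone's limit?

Total capacity across all pharmacists is 3+1+1+3+1 = 9, and 10 slots are needed, so at most 9 can be filled.
An assignment achieving 9: Mon-PM→Beaumont, Tue-AM→Haddad, Tue-PM→Beaumont+Rossi, Wed-AM→Okafor, Wed-PM→Ueda+Okafor, Thu-AM→Beaumont, Thu-PM→Okafor.
Loads: Beaumont 3/3, Ueda 1/1, Rossi 1/1, Okafor 3/3, Haddad 1/1.

9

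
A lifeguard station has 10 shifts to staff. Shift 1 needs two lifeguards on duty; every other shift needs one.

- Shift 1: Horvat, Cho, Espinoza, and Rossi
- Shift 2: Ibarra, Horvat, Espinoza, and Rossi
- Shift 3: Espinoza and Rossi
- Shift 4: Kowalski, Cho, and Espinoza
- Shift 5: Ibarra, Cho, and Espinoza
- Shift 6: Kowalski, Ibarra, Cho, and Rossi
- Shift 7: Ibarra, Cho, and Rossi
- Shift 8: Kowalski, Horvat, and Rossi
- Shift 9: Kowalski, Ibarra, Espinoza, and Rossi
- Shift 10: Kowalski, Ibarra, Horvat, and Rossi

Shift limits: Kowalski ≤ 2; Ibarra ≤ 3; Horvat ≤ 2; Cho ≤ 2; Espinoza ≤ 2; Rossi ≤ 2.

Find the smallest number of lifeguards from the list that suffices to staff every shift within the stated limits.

5

11 slots to fill and no one can take more than 3, so at least ⌈11/3⌉ = 4 lifeguards are needed.
Any 4 lifeguards together have capacity at most 3+2+2+2 = 9 < 11 slots, so 4 can never suffice.
Kowalski, Ibarra, Horvat, Cho, and Espinoza alone can cover everything: Shift 1→Horvat+Cho, Shift 2→Ibarra, Shift 3→Espinoza, Shift 4→Kowalski, Shift 5→Ibarra, Shift 6→Cho, Shift 7→Ibarra, Shift 8→Kowalski, Shift 9→Espinoza, Shift 10→Horvat.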